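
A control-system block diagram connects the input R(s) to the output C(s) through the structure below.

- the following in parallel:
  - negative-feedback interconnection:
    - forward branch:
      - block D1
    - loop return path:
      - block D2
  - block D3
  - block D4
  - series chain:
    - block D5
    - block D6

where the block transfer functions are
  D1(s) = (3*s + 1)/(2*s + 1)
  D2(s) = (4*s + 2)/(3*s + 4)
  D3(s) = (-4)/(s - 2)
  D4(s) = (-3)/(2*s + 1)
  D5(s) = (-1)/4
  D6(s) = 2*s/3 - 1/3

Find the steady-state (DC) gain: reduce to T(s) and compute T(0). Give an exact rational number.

Reducing step by step:

[1] apply the feedback formula to D1, D2 gives (9*s^2 + 15*s + 4)/(18*s^2 + 21*s + 6)
[2] cascade D5, D6 gives 1/12 - s/6
[3] parallel reduction of [D1/(1+D1*D2)], D3, D4, (D5*D6) gives (-12*s^4 + 52*s^3 - 389*s^2 - 300*s + 12)/(72*s^3 - 60*s^2 - 144*s - 48)
The step-3 result is T(s). Setting s = 0: T(0) = 12/(-48) = -1/4.

Answer: -1/4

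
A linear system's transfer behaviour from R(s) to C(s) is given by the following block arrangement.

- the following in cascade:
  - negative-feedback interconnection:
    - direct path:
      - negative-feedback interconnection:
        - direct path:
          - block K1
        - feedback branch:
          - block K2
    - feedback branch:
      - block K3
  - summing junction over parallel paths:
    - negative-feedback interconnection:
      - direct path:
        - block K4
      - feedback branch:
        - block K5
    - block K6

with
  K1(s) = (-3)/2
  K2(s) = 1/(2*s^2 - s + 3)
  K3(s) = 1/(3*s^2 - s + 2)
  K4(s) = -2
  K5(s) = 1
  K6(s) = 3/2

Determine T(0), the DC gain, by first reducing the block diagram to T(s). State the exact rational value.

(1) feedback reduction of K1, K2: (-6*s^2 + 3*s - 9)/(4*s^2 - 2*s + 3)
(2) collapse the loop ([K1/(1+K1*K2)] forward, K3 return): (-18*s^4 + 15*s^3 - 42*s^2 + 15*s - 18)/(12*s^4 - 10*s^3 + 13*s^2 - 4*s - 3)
(3) apply the feedback formula to K4, K5: 2
(4) add [K4/(1+K4*K5)], K6 (parallel): 7/2
(5) combine [[K1/(1+K1*K2)]/(1+[K1/(1+K1*K2)]*K3)], ([K4/(1+K4*K5)]+K6) in series: (-126*s^4 + 105*s^3 - 294*s^2 + 105*s - 126)/(24*s^4 - 20*s^3 + 26*s^2 - 8*s - 6)
Evaluating the step-5 result (the overall T(s)) at s = 0 gives T(0) = -126/(-6) = 21.

Answer: 21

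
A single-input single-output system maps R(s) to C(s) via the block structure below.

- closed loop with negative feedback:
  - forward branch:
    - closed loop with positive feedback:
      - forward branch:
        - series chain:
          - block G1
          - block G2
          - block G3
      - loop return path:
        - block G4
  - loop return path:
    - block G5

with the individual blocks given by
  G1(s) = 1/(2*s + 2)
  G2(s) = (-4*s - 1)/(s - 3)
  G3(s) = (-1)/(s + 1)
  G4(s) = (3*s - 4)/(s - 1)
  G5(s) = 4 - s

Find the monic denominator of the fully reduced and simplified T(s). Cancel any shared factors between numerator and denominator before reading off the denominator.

Reducing step by step:

1. combine G1, G2, G3 in series, giving (4*s + 1)/(2*s^3 - 2*s^2 - 10*s - 6)
2. apply the feedback formula to (G1*G2*G3), G4, giving (4*s^2 - 3*s - 1)/(2*s^4 - 4*s^3 - 20*s^2 + 17*s + 10)
3. apply the feedback formula to [(G1*G2*G3)/(1-(G1*G2*G3)*G4)], G5, giving (4*s^2 - 3*s - 1)/(2*s^4 - 8*s^3 - s^2 + 6*s + 6)
That last expression is T(s), already simplified. Scaling its denominator by 1/2 (the reciprocal of the leading coefficient) yields the monic denominator.

Answer: s^4 - 4*s^3 - s^2/2 + 3*s + 3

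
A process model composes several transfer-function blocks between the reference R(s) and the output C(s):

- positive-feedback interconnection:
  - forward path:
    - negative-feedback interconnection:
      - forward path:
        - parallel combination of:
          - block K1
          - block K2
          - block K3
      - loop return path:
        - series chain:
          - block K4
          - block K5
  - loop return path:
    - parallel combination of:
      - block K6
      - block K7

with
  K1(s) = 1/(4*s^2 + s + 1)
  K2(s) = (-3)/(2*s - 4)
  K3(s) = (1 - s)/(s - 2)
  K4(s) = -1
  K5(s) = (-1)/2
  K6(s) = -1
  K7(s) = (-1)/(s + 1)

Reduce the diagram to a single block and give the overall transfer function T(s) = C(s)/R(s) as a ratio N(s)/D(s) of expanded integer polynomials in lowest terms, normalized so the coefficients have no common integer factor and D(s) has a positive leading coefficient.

1. reduce the parallel group K1, K2, K3, giving (-8*s^3 - 6*s^2 - s - 5)/(8*s^3 - 14*s^2 - 2*s - 4)
2. reduce the series chain K4, K5, giving 1/2
3. feedback reduction of (K1+K2+K3), (K4*K5), giving (-16*s^3 - 12*s^2 - 2*s - 10)/(8*s^3 - 34*s^2 - 5*s - 13)
4. combine K6, K7 in parallel, giving (-s - 2)/(s + 1)
5. close the feedback loop around [(K1+K2+K3)/(1+(K1+K2+K3)*(K4*K5))], (K6+K7), which is the overall transfer function T(s) = C(s)/R(s) in lowest terms

Final answer: (16*s^4 + 28*s^3 + 14*s^2 + 12*s + 10)/(8*s^4 + 70*s^3 + 65*s^2 + 32*s + 33)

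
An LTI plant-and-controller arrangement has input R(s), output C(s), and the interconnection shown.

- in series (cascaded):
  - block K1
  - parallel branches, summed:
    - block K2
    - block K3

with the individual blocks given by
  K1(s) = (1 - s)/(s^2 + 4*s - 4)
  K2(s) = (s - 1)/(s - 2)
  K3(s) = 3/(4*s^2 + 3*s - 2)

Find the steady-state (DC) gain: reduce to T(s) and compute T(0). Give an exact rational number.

Step 1 - combine K2, K3 in parallel, giving (4*s^3 - s^2 - 2*s - 4)/(4*s^3 - 5*s^2 - 8*s + 4)
Step 2 - cascade K1, (K2+K3), giving (-4*s^4 + 5*s^3 + s^2 + 2*s - 4)/(4*s^5 + 11*s^4 - 44*s^3 - 8*s^2 + 48*s - 16)
Evaluating the step-2 result (the overall T(s)) at s = 0 gives T(0) = -4/(-16) = 1/4.

Final answer: 1/4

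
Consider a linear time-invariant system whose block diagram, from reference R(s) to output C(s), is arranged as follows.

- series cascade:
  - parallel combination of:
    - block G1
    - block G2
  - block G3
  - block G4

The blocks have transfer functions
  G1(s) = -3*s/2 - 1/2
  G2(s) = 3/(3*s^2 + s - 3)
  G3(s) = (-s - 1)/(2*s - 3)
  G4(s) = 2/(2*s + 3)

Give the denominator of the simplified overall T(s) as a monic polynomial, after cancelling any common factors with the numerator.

Step 1 - add G1, G2 (parallel); result (-9*s^3 - 6*s^2 + 8*s + 9)/(6*s^2 + 2*s - 6)
Step 2 - combine (G1+G2), G3, G4 in series; result (9*s^4 + 15*s^3 - 2*s^2 - 17*s - 9)/(12*s^4 + 4*s^3 - 39*s^2 - 9*s + 27)
Step 2 gives the fully reduced T(s), with no common factor left to cancel. The denominator's leading coefficient is 12, so divide each of its coefficients by 12 to get the monic form.

Final answer: s^4 + s^3/3 - 13*s^2/4 - 3*s/4 + 9/4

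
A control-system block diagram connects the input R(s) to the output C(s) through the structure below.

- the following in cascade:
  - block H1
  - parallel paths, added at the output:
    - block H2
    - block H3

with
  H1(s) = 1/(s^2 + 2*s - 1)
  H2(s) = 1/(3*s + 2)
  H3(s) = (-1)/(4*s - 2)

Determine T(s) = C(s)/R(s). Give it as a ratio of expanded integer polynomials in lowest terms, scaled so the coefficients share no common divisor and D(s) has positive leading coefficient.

First reduce the diagram to T(s).

(1) combine H2, H3 in parallel = (s - 4)/(12*s^2 + 2*s - 4)
(2) combine H1, (H2+H3) in series, which is the overall transfer function T(s) = C(s)/R(s) in lowest terms

Answer: (s - 4)/(12*s^4 + 26*s^3 - 12*s^2 - 10*s + 4)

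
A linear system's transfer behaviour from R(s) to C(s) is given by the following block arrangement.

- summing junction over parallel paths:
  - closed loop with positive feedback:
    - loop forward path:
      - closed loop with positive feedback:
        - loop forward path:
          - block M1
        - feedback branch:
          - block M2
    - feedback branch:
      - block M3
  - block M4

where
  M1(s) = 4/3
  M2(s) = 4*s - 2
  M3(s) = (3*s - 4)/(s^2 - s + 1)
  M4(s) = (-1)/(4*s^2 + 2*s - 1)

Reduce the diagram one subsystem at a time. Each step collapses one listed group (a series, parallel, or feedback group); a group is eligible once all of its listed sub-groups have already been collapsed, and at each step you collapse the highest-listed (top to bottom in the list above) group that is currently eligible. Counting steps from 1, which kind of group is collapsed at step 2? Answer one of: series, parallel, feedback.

(1) apply the feedback formula to M1, M2
(2) reduce the feedback loop with forward [M1/(1-M1*M2)] and return M3
(3) parallel reduction of [[M1/(1-M1*M2)]/(1-[M1/(1-M1*M2)]*M3)], M4
Step 2 collapses a feedback group.

Final answer: feedback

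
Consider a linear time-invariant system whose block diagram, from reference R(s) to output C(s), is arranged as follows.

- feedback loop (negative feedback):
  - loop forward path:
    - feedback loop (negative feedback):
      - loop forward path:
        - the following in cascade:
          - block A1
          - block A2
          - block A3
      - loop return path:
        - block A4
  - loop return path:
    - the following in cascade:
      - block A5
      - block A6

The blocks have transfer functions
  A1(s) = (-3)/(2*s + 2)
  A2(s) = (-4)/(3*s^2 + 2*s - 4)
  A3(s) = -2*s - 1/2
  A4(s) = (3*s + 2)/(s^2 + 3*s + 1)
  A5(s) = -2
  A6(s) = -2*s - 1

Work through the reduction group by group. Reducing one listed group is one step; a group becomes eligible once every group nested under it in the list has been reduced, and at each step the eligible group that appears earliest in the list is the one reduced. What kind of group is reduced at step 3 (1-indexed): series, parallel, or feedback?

The answer is series.

Reasoning:
Step 1 - multiply A1, A2, A3 (series)
Step 2 - close the feedback loop around (A1*A2*A3), A4
Step 3 - series reduction of A5, A6
Step 4 - collapse the loop ([(A1*A2*A3)/(1+(A1*A2*A3)*A4)] forward, (A5*A6) return)
Step 3: series.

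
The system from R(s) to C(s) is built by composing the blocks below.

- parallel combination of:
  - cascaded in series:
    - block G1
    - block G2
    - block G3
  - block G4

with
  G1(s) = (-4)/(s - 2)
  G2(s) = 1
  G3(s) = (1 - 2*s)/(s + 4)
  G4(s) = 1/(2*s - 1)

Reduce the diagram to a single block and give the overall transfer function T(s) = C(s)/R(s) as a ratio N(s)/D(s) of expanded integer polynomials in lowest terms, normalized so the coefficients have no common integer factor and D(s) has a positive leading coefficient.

Reducing step by step:

Step 1: multiply G1, G2, G3 (series), giving (8*s - 4)/(s^2 + 2*s - 8)
Step 2: sum the parallel branches (G1*G2*G3), G4, giving the overall T(s)

Answer: (17*s^2 - 14*s - 4)/(2*s^3 + 3*s^2 - 18*s + 8)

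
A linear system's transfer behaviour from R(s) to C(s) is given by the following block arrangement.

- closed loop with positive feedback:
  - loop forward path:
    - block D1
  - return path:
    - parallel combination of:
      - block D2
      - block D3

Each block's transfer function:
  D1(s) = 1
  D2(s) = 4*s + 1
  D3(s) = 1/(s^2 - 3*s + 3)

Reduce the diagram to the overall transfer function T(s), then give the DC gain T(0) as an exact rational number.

Answer: -3

Working:
1. combine D2, D3 in parallel gives (4*s^3 - 11*s^2 + 9*s + 4)/(s^2 - 3*s + 3)
2. reduce the feedback loop with forward D1 and return (D2+D3) gives (-s^2 + 3*s - 3)/(4*s^3 - 12*s^2 + 12*s + 1)
Evaluating the step-2 result (the overall T(s)) at s = 0 gives T(0) = -3/1 = -3.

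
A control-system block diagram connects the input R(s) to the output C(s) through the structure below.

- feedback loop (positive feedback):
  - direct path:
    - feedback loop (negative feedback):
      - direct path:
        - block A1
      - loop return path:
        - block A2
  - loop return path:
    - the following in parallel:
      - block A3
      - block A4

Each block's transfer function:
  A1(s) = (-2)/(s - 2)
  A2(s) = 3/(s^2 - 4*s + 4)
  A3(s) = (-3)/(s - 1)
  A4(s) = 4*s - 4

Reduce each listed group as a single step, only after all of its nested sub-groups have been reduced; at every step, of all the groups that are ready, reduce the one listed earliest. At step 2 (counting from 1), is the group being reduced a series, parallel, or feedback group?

Step 1. close the feedback loop around A1, A2
Step 2. reduce the parallel group A3, A4
Step 3. reduce the feedback loop with forward [A1/(1+A1*A2)] and return (A3+A4)
The group at step 2 is a parallel group.

Therefore the answer is parallel.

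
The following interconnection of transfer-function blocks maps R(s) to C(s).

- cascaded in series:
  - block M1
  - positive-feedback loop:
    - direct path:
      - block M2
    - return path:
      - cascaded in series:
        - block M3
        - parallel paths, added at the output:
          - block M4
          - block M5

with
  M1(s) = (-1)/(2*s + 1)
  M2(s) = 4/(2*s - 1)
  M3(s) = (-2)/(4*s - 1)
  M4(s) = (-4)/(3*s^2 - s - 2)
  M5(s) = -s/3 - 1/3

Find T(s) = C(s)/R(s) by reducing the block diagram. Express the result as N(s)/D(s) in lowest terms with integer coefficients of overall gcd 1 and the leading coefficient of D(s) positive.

Step 1 - reduce the parallel group M4, M5: (-3*s^3 - 2*s^2 + 3*s - 10)/(9*s^2 - 3*s - 6)
Step 2 - series reduction of M3, (M4+M5): (6*s^3 + 4*s^2 - 6*s + 20)/(36*s^3 - 21*s^2 - 21*s + 6)
Step 3 - close the feedback loop around M2, (M3*(M4+M5)): (144*s^3 - 84*s^2 - 84*s + 24)/(72*s^4 - 102*s^3 - 37*s^2 + 57*s - 86)
Step 4 - multiply M1, [M2/(1-M2*(M3*(M4+M5)))] (series): this yields T(s), and no further normalization is needed

Hence the answer: (-144*s^3 + 84*s^2 + 84*s - 24)/(144*s^5 - 132*s^4 - 176*s^3 + 77*s^2 - 115*s - 86)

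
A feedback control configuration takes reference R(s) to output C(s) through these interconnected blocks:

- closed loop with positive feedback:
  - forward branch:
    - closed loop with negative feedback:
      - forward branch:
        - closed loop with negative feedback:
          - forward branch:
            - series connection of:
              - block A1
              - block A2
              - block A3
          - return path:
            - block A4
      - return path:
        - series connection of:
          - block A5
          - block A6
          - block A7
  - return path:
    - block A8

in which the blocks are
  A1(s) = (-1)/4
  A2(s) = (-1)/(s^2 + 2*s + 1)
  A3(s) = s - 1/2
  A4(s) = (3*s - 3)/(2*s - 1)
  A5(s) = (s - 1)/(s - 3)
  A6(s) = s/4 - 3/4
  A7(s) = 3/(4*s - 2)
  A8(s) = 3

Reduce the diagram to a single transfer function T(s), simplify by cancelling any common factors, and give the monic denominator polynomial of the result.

The answer is s^2 + 107*s/64 + 61/64.

Reasoning:
Step 1. reduce the series chain A1, A2, A3 = (2*s - 1)/(8*s^2 + 16*s + 8)
Step 2. collapse the loop ((A1*A2*A3) forward, A4 return) = (2*s - 1)/(8*s^2 + 19*s + 5)
Step 3. series reduction of A5, A6, A7 = (3*s - 3)/(16*s - 8)
Step 4. close the feedback loop around [(A1*A2*A3)/(1+(A1*A2*A3)*A4)], (A5*A6*A7) = (16*s - 8)/(64*s^2 + 155*s + 37)
Step 5. collapse the loop ([[(A1*A2*A3)/(1+(A1*A2*A3)*A4)]/(1+[(A1*A2*A3)/(1+(A1*A2*A3)*A4)]*(A5*A6*A7))] forward, A8 return) = (16*s - 8)/(64*s^2 + 107*s + 61)
The result of step 5 is T(s) in lowest terms. Its denominator has leading coefficient 64; dividing the denominator through by 64 makes it monic.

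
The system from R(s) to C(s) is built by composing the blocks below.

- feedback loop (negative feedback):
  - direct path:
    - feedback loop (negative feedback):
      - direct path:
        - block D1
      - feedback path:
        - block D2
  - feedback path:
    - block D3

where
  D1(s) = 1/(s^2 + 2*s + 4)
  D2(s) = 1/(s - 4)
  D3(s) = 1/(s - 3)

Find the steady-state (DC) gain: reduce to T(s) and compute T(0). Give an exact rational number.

1. feedback reduction of D1, D2, giving (s - 4)/(s^3 - 2*s^2 - 4*s - 15)
2. close the feedback loop around [D1/(1+D1*D2)], D3, giving (s^2 - 7*s + 12)/(s^4 - 5*s^3 + 2*s^2 - 2*s + 41)
The step-2 result is T(s). Setting s = 0: T(0) = 12/41.

Answer: 12/41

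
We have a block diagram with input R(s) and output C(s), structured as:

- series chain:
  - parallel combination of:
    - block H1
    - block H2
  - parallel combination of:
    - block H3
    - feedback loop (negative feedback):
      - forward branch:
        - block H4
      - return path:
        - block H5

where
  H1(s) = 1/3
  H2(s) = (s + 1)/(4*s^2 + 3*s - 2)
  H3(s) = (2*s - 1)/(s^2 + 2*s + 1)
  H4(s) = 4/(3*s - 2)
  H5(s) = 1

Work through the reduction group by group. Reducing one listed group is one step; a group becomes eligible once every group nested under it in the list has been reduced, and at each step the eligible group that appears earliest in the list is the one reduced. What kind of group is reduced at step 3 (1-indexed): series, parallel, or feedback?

Answer: parallel

Working:
(1) combine H1, H2 in parallel
(2) feedback reduction of H4, H5
(3) combine H3, [H4/(1+H4*H5)] in parallel
(4) multiply (H1+H2), (H3+[H4/(1+H4*H5)]) (series)
Step 3: parallel.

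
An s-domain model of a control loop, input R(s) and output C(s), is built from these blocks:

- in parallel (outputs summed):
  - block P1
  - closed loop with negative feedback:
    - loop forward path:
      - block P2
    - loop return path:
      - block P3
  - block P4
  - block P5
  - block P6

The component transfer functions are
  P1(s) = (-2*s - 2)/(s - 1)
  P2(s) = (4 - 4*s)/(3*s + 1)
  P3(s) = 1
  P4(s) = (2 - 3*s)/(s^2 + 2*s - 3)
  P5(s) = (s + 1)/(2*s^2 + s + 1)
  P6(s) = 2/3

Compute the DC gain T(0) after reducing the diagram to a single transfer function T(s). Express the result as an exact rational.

(1) close the feedback loop around P2, P3 gives (4*s - 4)/(s - 5)
(2) parallel reduction of P1, [P2/(1+P2*P3)], P4, P5, P6 gives (16*s^5 + 17*s^4 + 139*s^3 + 274*s^2 + 199*s + 171)/(6*s^5 - 15*s^4 - 84*s^3 + 42*s^2 + 6*s + 45)
The step-2 result is T(s). Setting s = 0: T(0) = 171/45 = 19/5.

Therefore the answer is 19/5.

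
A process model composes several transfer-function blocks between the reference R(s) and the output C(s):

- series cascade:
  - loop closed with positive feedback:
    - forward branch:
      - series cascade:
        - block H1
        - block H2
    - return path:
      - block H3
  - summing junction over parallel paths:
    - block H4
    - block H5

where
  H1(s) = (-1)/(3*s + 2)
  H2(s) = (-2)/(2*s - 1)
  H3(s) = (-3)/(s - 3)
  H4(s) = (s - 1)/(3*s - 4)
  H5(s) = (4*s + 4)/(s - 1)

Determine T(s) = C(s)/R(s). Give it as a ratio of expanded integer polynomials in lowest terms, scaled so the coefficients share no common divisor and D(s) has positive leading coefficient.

Answer: (26*s^3 - 90*s^2 + 6*s + 90)/(18*s^5 - 93*s^4 + 128*s^3 + 3*s^2 - 104*s + 48)

Working:
1. cascade H1, H2 -> 2/(6*s^2 + s - 2)
2. close the feedback loop around (H1*H2), H3 -> (2*s - 6)/(6*s^3 - 17*s^2 - 5*s + 12)
3. sum the parallel branches H4, H5 -> (13*s^2 - 6*s - 15)/(3*s^2 - 7*s + 4)
4. series reduction of [(H1*H2)/(1-(H1*H2)*H3)], (H4+H5) - this is the overall T(s), already in the required normalized form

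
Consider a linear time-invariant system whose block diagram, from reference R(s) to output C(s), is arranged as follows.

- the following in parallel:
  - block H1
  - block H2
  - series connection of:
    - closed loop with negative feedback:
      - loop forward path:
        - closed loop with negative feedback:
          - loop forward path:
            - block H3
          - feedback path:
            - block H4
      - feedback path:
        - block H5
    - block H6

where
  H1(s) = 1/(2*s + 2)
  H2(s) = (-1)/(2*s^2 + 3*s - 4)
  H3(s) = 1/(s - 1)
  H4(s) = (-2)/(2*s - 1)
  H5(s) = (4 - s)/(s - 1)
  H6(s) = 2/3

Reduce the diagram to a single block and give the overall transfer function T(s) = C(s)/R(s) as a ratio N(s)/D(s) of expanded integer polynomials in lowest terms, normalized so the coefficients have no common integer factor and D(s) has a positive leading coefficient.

Answer: (28*s^5 - 20*s^4 - 51*s^3 + 141*s^2 - 163*s + 38)/(24*s^6 - 24*s^5 - 90*s^4 + 288*s^3 + 12*s^2 - 246*s + 72)

Working:
Step 1. apply the feedback formula to H3, H4 gives (2*s - 1)/(2*s^2 - 3*s - 1)
Step 2. feedback reduction of [H3/(1+H3*H4)], H5 gives (2*s^2 - 3*s + 1)/(2*s^3 - 7*s^2 + 11*s - 3)
Step 3. cascade [[H3/(1+H3*H4)]/(1+[H3/(1+H3*H4)]*H5)], H6 gives (4*s^2 - 6*s + 2)/(6*s^3 - 21*s^2 + 33*s - 9)
Step 4. add H1, H2, ([[H3/(1+H3*H4)]/(1+[H3/(1+H3*H4)]*H5)]*H6) (parallel); the result is T(s) itself (integer coefficients, no common factor, positive leading denominator coefficient)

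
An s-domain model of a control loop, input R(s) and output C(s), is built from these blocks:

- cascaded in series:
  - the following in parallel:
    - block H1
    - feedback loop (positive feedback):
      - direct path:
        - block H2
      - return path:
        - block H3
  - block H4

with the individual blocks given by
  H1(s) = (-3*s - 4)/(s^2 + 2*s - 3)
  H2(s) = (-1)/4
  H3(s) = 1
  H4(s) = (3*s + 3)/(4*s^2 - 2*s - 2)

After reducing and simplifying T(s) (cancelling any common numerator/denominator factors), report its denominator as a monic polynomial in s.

Step 1. collapse the loop (H2 forward, H3 return) = (-1)/5
Step 2. sum the parallel branches H1, [H2/(1-H2*H3)] = (-s^2 - 17*s - 17)/(5*s^2 + 10*s - 15)
Step 3. multiply (H1+[H2/(1-H2*H3)]), H4 (series) = (-3*s^3 - 54*s^2 - 102*s - 51)/(20*s^4 + 30*s^3 - 90*s^2 + 10*s + 30)
Step 3 gives the fully reduced T(s), with no common factor left to cancel. The denominator's leading coefficient is 20, so divide each of its coefficients by 20 to get the monic form.

Hence the answer: s^4 + 3*s^3/2 - 9*s^2/2 + s/2 + 3/2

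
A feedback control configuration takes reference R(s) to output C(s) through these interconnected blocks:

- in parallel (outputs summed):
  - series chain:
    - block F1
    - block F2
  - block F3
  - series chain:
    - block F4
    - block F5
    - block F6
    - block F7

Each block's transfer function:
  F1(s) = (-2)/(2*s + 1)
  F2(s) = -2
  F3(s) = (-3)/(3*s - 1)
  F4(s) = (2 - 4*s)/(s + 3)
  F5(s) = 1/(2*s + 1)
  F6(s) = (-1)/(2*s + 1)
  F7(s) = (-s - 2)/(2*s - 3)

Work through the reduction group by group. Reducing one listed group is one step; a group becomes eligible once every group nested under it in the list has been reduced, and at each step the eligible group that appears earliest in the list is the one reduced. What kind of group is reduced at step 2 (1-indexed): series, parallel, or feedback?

The answer is series.

Reasoning:
Step 1: multiply F1, F2 (series)
Step 2: multiply F4, F5, F6, F7 (series)
Step 3: combine (F1*F2), F3, (F4*F5*F6*F7) in parallel
The group at step 2 is a series group.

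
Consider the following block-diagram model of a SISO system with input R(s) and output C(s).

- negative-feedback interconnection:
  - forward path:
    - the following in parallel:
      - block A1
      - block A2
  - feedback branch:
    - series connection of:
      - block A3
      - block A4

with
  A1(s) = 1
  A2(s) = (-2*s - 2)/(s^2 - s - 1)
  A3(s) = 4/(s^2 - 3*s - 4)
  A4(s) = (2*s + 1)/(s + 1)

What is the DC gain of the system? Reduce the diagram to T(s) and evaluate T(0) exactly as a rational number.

Reducing step by step:

(1) reduce the parallel group A1, A2, giving (s^2 - 3*s - 3)/(s^2 - s - 1)
(2) series reduction of A3, A4, giving (8*s + 4)/(s^3 - 2*s^2 - 7*s - 4)
(3) close the feedback loop around (A1+A2), (A3*A4), giving (s^5 - 5*s^4 - 4*s^3 + 23*s^2 + 33*s + 12)/(s^5 - 3*s^4 + 2*s^3 - 15*s^2 - 25*s - 8)
Evaluating the step-3 result (the overall T(s)) at s = 0 gives T(0) = 12/(-8) = -3/2.

Answer: -3/2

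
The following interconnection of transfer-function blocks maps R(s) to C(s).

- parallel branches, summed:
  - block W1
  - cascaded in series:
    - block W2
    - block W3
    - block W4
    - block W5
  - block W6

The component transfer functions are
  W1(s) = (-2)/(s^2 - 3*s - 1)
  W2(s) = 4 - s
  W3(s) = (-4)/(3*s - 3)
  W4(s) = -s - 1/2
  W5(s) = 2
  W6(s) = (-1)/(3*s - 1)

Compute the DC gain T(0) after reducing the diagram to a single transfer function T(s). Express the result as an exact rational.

Step 1. reduce the series chain W2, W3, W4, W5 = (-8*s^2 + 28*s + 16)/(3*s - 3)
Step 2. reduce the parallel group W1, (W2*W3*W4*W5), W6 = (-24*s^5 + 164*s^4 - 235*s^3 - 174*s^2 + 46*s + 7)/(9*s^4 - 39*s^3 + 30*s^2 + 3*s - 3)
That last expression is T(s); at s = 0 only the constant terms survive, so T(0) = 7/(-3) = -7/3.

Hence the answer: -7/3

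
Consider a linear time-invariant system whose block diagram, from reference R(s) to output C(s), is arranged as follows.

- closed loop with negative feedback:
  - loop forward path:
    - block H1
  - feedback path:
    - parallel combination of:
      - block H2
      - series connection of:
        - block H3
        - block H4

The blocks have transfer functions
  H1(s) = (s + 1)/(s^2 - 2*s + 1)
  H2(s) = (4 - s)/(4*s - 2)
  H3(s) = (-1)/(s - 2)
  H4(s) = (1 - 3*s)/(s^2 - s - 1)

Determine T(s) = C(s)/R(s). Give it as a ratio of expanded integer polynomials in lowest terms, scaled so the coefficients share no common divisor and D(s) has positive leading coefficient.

First reduce the diagram to T(s).

Step 1: combine H3, H4 in series: (3*s - 1)/(s^3 - 3*s^2 + s + 2)
Step 2: add H2, (H3*H4) (parallel): (-s^4 + 7*s^3 - s^2 - 8*s + 10)/(4*s^4 - 14*s^3 + 10*s^2 + 6*s - 4)
Step 3: feedback reduction of H1, (H2+(H3*H4)): this yields T(s), and no further normalization is needed

Answer: (4*s^5 - 10*s^4 - 4*s^3 + 16*s^2 + 2*s - 4)/(4*s^6 - 23*s^5 + 48*s^4 - 22*s^3 - 15*s^2 + 16*s + 6)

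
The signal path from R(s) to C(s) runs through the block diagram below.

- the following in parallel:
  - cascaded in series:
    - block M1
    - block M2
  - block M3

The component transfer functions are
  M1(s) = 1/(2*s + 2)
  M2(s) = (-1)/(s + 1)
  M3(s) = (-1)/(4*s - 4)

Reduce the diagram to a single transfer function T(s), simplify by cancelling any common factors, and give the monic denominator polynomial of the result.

First reduce the diagram to T(s).

Step 1: combine M1, M2 in series: (-1)/(2*s^2 + 4*s + 2)
Step 2: parallel reduction of (M1*M2), M3: (-s^2 - 4*s + 1)/(4*s^3 + 4*s^2 - 4*s - 4)
That last expression is T(s), already simplified. Scaling its denominator by 1/4 (the reciprocal of the leading coefficient) yields the monic denominator.

Answer: s^3 + s^2 - s - 1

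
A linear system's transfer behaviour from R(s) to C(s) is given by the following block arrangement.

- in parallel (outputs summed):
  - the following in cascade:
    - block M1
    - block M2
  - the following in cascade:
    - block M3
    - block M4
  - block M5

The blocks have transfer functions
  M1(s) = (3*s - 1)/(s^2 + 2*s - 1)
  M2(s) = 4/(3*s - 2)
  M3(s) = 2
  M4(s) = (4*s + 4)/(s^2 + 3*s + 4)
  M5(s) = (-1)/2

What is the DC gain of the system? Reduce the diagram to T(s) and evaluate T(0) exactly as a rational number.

Answer: -1/2

Working:
Step 1 - combine M1, M2 in series, giving (12*s - 4)/(3*s^3 + 4*s^2 - 7*s + 2)
Step 2 - reduce the series chain M3, M4, giving (8*s + 8)/(s^2 + 3*s + 4)
Step 3 - reduce the parallel group (M1*M2), (M3*M4), M5, giving (-3*s^5 + 35*s^4 + 119*s^3 + 19*s^2 + 14*s - 8)/(6*s^5 + 26*s^4 + 34*s^3 - 6*s^2 - 44*s + 16)
Step 3 gives the overall T(s). Then T(0) = -8/16 = -1/2.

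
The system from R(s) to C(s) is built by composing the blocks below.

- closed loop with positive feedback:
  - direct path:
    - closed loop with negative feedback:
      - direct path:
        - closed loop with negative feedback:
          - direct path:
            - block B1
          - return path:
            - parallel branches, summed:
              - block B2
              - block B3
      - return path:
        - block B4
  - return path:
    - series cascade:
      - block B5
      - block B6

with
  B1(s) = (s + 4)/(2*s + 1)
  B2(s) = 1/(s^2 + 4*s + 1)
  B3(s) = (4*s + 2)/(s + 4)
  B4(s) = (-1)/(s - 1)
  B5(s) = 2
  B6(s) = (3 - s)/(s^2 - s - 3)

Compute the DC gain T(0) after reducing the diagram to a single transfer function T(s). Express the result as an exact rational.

1. combine B2, B3 in parallel, giving (4*s^3 + 18*s^2 + 13*s + 6)/(s^3 + 8*s^2 + 17*s + 4)
2. reduce the feedback loop with forward B1 and return (B2+B3), giving (s^3 + 8*s^2 + 17*s + 4)/(6*s^3 + 27*s^2 + 19*s + 7)
3. reduce the feedback loop with forward [B1/(1+B1*(B2+B3))] and return B4, giving (s^4 + 7*s^3 + 9*s^2 - 13*s - 4)/(6*s^4 + 20*s^3 - 16*s^2 - 29*s - 11)
4. series reduction of B5, B6, giving (6 - 2*s)/(s^2 - s - 3)
5. apply the feedback formula to [[B1/(1+B1*(B2+B3))]/(1+[B1/(1+B1*(B2+B3))]*B4)], (B5*B6), giving (s^6 + 6*s^5 - s^4 - 43*s^3 - 18*s^2 + 43*s + 12)/(6*s^6 + 16*s^5 - 46*s^4 - 97*s^3 - 14*s^2 + 168*s + 57)
DC gain: substitute s = 0 into T(s) from step 5: T(0) = 12/57 = 4/19.

Answer: 4/19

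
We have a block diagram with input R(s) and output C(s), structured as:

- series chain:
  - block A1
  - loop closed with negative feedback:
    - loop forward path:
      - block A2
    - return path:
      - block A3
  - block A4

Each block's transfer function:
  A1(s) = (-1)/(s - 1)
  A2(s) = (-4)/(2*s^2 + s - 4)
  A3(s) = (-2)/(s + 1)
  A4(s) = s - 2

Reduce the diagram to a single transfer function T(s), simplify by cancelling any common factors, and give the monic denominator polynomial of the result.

(1) feedback reduction of A2, A3 = (-4*s - 4)/(2*s^3 + 3*s^2 - 3*s + 4)
(2) series reduction of A1, [A2/(1+A2*A3)], A4 = (4*s^2 - 4*s - 8)/(2*s^4 + s^3 - 6*s^2 + 7*s - 4)
T(s) is the step-2 result (common factors already cancelled). Leading coefficient of the denominator: 2. Divide through by 2 for the monic polynomial.

Answer: s^4 + s^3/2 - 3*s^2 + 7*s/2 - 2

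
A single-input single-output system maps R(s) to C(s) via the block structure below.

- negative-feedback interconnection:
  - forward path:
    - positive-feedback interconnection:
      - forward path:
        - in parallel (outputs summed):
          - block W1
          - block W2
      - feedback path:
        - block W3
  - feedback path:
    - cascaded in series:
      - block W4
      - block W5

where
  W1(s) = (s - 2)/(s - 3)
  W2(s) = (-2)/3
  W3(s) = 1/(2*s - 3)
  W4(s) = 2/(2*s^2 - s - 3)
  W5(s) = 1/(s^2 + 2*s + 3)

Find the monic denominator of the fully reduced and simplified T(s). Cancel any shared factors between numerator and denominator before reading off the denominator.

Reducing step by step:

Step 1 - combine W1, W2 in parallel = s/(3*s - 9)
Step 2 - apply the feedback formula to (W1+W2), W3 = (2*s^2 - 3*s)/(6*s^2 - 28*s + 27)
Step 3 - multiply W4, W5 (series) = 2/(2*s^4 + 3*s^3 + s^2 - 9*s - 9)
Step 4 - reduce the feedback loop with forward [(W1+W2)/(1-(W1+W2)*W3)] and return (W4*W5) = (2*s^5 + 3*s^4 + s^3 - 9*s^2 - 9*s)/(6*s^5 - 10*s^4 - 27*s^3 - 41*s^2 + 53*s + 81)
The result of step 4 is T(s) in lowest terms. Its denominator has leading coefficient 6; dividing the denominator through by 6 makes it monic.

Answer: s^5 - 5*s^4/3 - 9*s^3/2 - 41*s^2/6 + 53*s/6 + 27/2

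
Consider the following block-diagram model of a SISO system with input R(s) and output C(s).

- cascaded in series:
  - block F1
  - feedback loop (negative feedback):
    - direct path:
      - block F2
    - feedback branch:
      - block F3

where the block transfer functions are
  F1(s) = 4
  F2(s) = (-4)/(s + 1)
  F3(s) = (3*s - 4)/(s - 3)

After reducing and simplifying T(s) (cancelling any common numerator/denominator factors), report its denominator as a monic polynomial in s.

The answer is s^2 - 14*s + 13.

Reasoning:
[1] apply the feedback formula to F2, F3, giving (12 - 4*s)/(s^2 - 14*s + 13)
[2] multiply F1, [F2/(1+F2*F3)] (series), giving (48 - 16*s)/(s^2 - 14*s + 13)
That last expression is T(s), already simplified, and its denominator is already monic.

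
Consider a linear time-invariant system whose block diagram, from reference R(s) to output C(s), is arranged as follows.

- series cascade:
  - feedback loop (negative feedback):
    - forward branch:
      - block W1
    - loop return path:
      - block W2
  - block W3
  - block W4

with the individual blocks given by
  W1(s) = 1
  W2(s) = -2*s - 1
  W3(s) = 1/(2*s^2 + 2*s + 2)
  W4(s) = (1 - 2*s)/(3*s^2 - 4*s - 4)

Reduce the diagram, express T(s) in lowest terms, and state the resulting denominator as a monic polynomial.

[1] collapse the loop (W1 forward, W2 return) gives (-1)/(2*s)
[2] reduce the series chain [W1/(1+W1*W2)], W3, W4 gives (2*s - 1)/(12*s^5 - 4*s^4 - 20*s^3 - 32*s^2 - 16*s)
Step 2 gives the fully reduced T(s), with no common factor left to cancel. The denominator's leading coefficient is 12, so divide each of its coefficients by 12 to get the monic form.

Final answer: s^5 - s^4/3 - 5*s^3/3 - 8*s^2/3 - 4*s/3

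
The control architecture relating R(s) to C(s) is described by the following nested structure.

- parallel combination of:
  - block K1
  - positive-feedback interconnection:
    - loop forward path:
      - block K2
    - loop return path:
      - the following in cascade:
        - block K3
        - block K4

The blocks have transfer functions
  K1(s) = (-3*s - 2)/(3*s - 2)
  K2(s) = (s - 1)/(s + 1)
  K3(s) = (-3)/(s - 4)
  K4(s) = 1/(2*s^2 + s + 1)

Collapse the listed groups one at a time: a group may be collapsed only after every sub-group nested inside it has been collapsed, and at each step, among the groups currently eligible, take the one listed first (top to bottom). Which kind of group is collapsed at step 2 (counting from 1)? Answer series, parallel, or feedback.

The answer is feedback.

Reasoning:
1. reduce the series chain K3, K4
2. close the feedback loop around K2, (K3*K4)
3. add K1, [K2/(1-K2*(K3*K4))] (parallel)
At step 2 the group reduced is feedback.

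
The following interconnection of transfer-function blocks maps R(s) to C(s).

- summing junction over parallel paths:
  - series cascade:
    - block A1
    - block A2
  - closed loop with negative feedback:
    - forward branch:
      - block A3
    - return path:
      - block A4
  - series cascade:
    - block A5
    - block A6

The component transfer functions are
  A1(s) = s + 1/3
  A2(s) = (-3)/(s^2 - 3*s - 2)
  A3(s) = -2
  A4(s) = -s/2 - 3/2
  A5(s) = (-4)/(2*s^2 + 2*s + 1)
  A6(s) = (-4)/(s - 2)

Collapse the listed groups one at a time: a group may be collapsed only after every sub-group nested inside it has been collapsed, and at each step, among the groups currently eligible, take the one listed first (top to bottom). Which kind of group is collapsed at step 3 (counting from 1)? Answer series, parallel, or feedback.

Answer: series

Working:
[1] combine A1, A2 in series
[2] reduce the feedback loop with forward A3 and return A4
[3] reduce the series chain A5, A6
[4] combine (A1*A2), [A3/(1+A3*A4)], (A5*A6) in parallel
At step 3 the group reduced is series.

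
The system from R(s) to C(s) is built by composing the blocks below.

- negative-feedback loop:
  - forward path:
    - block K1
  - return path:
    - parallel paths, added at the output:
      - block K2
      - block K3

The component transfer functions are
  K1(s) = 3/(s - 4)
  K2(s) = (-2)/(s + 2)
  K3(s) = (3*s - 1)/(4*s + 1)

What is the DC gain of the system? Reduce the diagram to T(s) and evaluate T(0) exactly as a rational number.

The answer is -3/10.

Reasoning:
Step 1 - add K2, K3 (parallel), giving (3*s^2 - 3*s - 4)/(4*s^2 + 9*s + 2)
Step 2 - close the feedback loop around K1, (K2+K3), giving (12*s^2 + 27*s + 6)/(4*s^3 + 2*s^2 - 43*s - 20)
That last expression is T(s); at s = 0 only the constant terms survive, so T(0) = 6/(-20) = -3/10.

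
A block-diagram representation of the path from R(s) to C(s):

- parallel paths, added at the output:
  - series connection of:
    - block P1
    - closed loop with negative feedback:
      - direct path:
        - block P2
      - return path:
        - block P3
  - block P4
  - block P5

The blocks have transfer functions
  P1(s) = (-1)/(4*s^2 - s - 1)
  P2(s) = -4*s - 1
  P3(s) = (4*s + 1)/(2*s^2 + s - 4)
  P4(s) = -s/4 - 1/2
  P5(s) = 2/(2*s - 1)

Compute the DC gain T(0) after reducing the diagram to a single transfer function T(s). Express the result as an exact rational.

1. apply the feedback formula to P2, P3 -> (8*s^3 + 6*s^2 - 15*s - 4)/(14*s^2 + 7*s + 5)
2. multiply P1, [P2/(1+P2*P3)] (series) -> (-8*s^3 - 6*s^2 + 15*s + 4)/(56*s^4 + 14*s^3 - s^2 - 12*s - 5)
3. reduce the parallel group (P1*[P2/(1+P2*P3)]), P4, P5 -> (-112*s^6 - 196*s^5 + 456*s^4 + 151*s^3 + 180*s^2 - 133*s - 66)/(448*s^5 - 112*s^4 - 64*s^3 - 92*s^2 + 8*s + 20)
DC gain: substitute s = 0 into T(s) from step 3: T(0) = -66/20 = -33/10.

Hence the answer: -33/10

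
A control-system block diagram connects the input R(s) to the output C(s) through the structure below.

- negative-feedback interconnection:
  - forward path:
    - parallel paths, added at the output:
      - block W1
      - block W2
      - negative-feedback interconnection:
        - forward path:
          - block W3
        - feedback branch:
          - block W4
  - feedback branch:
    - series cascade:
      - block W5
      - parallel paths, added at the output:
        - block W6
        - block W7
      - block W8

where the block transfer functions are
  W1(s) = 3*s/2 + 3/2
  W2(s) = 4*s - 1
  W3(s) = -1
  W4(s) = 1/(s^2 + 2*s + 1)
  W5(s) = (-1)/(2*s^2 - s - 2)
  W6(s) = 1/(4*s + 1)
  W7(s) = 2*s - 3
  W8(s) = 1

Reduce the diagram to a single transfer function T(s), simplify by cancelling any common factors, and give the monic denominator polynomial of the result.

The answer is s^5 + 5*s^4/12 - 37*s^3/12 + s^2/36 + 4*s/9 + 1/18.

Reasoning:
Step 1. reduce the feedback loop with forward W3 and return W4 -> (-s^2 - 2*s - 1)/(s^2 + 2*s)
Step 2. add W1, W2, [W3/(1+W3*W4)] (parallel) -> (11*s^3 + 21*s^2 - 2*s - 2)/(2*s^2 + 4*s)
Step 3. reduce the parallel group W6, W7 -> (8*s^2 - 10*s - 2)/(4*s + 1)
Step 4. cascade W5, (W6+W7), W8 -> (-8*s^2 + 10*s + 2)/(8*s^3 - 2*s^2 - 9*s - 2)
Step 5. reduce the feedback loop with forward (W1+W2+[W3/(1+W3*W4)]) and return (W5*(W6+W7)*W8) -> (-88*s^6 - 146*s^5 + 157*s^4 + 223*s^3 + 20*s^2 - 22*s - 4)/(72*s^5 + 30*s^4 - 222*s^3 + 2*s^2 + 32*s + 4)
T(s) is the step-5 result (common factors already cancelled). Leading coefficient of the denominator: 72. Divide through by 72 for the monic polynomial.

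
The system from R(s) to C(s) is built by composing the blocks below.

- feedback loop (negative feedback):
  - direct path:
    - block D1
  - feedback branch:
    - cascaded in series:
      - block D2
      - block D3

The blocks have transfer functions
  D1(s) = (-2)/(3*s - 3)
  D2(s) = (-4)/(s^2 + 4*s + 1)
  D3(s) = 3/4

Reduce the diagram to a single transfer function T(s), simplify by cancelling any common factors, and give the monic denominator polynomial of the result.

Step 1: combine D2, D3 in series = (-3)/(s^2 + 4*s + 1)
Step 2: apply the feedback formula to D1, (D2*D3) = (-2*s^2 - 8*s - 2)/(3*s^3 + 9*s^2 - 9*s + 3)
That last expression is T(s), already simplified. Scaling its denominator by 1/3 (the reciprocal of the leading coefficient) yields the monic denominator.

Hence the answer: s^3 + 3*s^2 - 3*s + 1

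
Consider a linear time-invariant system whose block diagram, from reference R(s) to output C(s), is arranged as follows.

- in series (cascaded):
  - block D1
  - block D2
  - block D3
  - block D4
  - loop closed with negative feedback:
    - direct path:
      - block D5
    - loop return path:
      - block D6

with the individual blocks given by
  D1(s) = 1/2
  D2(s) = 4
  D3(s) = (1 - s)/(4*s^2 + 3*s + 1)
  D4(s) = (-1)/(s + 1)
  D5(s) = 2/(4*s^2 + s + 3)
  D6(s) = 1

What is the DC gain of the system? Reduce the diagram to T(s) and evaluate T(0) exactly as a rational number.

First reduce the diagram to T(s).

[1] collapse the loop (D5 forward, D6 return), giving 2/(4*s^2 + s + 5)
[2] cascade D1, D2, D3, D4, [D5/(1+D5*D6)], giving (4*s - 4)/(16*s^5 + 32*s^4 + 43*s^3 + 43*s^2 + 21*s + 5)
That last expression is T(s); at s = 0 only the constant terms survive, so T(0) = -4/5.

Answer: -4/5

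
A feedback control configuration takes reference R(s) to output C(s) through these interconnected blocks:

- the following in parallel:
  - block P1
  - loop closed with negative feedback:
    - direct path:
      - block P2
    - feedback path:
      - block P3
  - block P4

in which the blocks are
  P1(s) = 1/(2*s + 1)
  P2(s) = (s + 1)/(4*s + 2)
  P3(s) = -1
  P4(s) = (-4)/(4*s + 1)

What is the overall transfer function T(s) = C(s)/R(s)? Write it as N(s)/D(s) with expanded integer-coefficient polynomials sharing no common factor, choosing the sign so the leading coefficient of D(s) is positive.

Step 1. feedback reduction of P2, P3 -> (s + 1)/(3*s + 1)
Step 2. sum the parallel branches P1, [P2/(1+P2*P3)], P4 - this is the overall T(s), already in the required normalized form

Therefore the answer is (8*s^3 + 2*s^2 - 6*s - 2)/(24*s^3 + 26*s^2 + 9*s + 1).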